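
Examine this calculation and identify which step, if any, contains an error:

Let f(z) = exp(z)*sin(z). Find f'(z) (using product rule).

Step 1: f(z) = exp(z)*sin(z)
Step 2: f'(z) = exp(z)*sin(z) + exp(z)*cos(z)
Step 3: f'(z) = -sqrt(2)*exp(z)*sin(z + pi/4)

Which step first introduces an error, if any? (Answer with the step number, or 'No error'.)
Step 3

Step 3 is incorrect due to a sign flip.
The step shows: -sqrt(2)*exp(z)*sin(z + pi/4)
The correct value should be: sqrt(2)*exp(z)*sin(z + pi/4)

Explanation: The sign of the whole expression was flipped: the term sqrt(2)*exp(z)*sin(z + pi/4) was incorrectly written as -sqrt(2)*exp(z)*sin(z + pi/4)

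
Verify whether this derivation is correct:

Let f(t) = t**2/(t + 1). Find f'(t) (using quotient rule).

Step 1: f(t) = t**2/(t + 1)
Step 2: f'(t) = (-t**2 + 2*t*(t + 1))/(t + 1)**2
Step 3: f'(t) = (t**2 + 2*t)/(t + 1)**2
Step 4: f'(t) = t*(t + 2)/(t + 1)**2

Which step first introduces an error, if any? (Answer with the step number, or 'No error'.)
No error

All steps in this derivation are correct.
The final answer f'(t) = t*(t + 2)/(t + 1)**2 is valid.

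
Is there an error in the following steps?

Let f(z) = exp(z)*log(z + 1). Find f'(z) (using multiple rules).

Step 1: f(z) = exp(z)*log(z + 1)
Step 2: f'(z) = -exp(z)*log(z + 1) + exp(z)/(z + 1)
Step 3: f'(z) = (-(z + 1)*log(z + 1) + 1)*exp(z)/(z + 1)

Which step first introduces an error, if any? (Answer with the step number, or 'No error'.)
Step 2

Step 2 is incorrect due to a sign flip.
The step shows: -exp(z)*log(z + 1) + exp(z)/(z + 1)
The correct value should be: exp(z)*log(z + 1) + exp(z)/(z + 1)

Explanation: The sign of one term was flipped: the term exp(z)*log(z + 1) was incorrectly written as -exp(z)*log(z + 1)
The later steps are derived from this incorrect expression, so the error originates in Step 2.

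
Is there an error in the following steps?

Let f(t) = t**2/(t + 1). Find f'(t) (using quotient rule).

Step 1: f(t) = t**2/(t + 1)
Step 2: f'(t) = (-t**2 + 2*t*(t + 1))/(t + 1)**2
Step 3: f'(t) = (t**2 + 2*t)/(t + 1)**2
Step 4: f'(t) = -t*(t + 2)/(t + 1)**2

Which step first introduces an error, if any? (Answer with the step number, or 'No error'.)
Step 4

Step 4 is incorrect due to a sign flip.
The step shows: -t*(t + 2)/(t + 1)**2
The correct value should be: t*(t + 2)/(t + 1)**2

Explanation: The sign of the whole expression was flipped: the term t*(t + 2)/(t + 1)**2 was incorrectly written as -t*(t + 2)/(t + 1)**2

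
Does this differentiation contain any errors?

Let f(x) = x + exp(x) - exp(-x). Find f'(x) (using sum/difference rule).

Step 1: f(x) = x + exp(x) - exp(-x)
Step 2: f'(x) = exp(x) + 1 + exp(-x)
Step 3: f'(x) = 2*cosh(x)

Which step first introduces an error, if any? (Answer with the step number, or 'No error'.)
Step 3

Step 3 is incorrect due to a dropped term.
The step shows: 2*cosh(x)
The correct value should be: 2*cosh(x) + 1

Explanation: A term was dropped: the term 1 was incorrectly omitted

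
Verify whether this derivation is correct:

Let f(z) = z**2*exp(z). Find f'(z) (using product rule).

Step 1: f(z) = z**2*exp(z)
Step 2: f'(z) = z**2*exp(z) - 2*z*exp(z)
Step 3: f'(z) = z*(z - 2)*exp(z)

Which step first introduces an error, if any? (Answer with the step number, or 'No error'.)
Step 2

Step 2 is incorrect due to a sign flip.
The step shows: z**2*exp(z) - 2*z*exp(z)
The correct value should be: z**2*exp(z) + 2*z*exp(z)

Explanation: The sign of one term was flipped: the term 2*z*exp(z) was incorrectly written as -2*z*exp(z)
The later steps are derived from this incorrect expression, so the error originates in Step 2.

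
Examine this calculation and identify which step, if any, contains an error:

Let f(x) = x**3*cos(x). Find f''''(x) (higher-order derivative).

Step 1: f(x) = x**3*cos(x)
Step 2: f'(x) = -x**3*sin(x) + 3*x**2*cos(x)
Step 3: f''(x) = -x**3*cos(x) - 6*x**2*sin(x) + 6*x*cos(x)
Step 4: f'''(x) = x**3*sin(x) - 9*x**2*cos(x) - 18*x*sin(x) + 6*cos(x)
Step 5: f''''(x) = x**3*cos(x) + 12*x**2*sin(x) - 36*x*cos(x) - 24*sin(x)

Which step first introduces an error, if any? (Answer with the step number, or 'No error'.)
No error

All steps in this derivation are correct.
The final answer f''''(x) = x**3*cos(x) + 12*x**2*sin(x) - 36*x*cos(x) - 24*sin(x) is valid.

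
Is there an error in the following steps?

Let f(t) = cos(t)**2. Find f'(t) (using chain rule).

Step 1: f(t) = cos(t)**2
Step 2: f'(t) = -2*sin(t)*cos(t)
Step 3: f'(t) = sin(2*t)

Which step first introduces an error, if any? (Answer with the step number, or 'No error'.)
Step 3

Step 3 is incorrect due to a sign flip.
The step shows: sin(2*t)
The correct value should be: -sin(2*t)

Explanation: The sign of the whole expression was flipped: the term -sin(2*t) was incorrectly written as sin(2*t)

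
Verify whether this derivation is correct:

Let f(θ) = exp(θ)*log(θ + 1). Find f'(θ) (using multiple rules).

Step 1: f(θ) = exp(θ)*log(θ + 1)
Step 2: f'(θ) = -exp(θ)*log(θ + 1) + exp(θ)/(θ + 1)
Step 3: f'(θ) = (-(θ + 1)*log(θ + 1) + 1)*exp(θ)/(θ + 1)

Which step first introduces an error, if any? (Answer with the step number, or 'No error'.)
Step 2

Step 2 is incorrect due to a sign flip.
The step shows: -exp(θ)*log(θ + 1) + exp(θ)/(θ + 1)
The correct value should be: exp(θ)*log(θ + 1) + exp(θ)/(θ + 1)

Explanation: The sign of one term was flipped: the term exp(θ)*log(θ + 1) was incorrectly written as -exp(θ)*log(θ + 1)
The later steps are derived from this incorrect expression, so the error originates in Step 2.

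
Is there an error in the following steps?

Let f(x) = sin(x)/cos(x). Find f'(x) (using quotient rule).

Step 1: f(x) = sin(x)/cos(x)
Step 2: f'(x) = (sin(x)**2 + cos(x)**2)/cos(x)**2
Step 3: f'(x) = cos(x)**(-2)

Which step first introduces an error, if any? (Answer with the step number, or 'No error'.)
No error

All steps in this derivation are correct.
The final answer f'(x) = cos(x)**(-2) is valid.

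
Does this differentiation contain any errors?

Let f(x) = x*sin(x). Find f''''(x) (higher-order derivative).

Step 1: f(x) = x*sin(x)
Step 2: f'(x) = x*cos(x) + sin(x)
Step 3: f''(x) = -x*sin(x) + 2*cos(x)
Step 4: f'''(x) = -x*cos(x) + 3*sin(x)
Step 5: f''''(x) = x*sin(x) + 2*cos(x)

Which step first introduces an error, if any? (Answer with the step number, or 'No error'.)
Step 4

Step 4 is incorrect due to a sign flip.
The step shows: -x*cos(x) + 3*sin(x)
The correct value should be: -x*cos(x) - 3*sin(x)

Explanation: The sign of one term was flipped: the term -3*sin(x) was incorrectly written as 3*sin(x)
The later steps are derived from this incorrect expression, so the error originates in Step 4.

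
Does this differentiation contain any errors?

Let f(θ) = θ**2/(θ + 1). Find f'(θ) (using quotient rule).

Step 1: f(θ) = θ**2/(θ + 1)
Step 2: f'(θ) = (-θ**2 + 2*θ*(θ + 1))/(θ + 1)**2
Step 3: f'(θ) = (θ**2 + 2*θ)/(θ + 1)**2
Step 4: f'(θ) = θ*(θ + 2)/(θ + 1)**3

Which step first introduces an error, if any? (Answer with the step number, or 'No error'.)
Step 4

Step 4 is incorrect due to a wrong exponent.
The step shows: θ*(θ + 2)/(θ + 1)**3
The correct value should be: θ*(θ + 2)/(θ + 1)**2

Explanation: The exponent -2 on θ + 1 was incorrectly written as -3: the term θ*(θ + 2)/(θ + 1)**2 was incorrectly written as θ*(θ + 2)/(θ + 1)**3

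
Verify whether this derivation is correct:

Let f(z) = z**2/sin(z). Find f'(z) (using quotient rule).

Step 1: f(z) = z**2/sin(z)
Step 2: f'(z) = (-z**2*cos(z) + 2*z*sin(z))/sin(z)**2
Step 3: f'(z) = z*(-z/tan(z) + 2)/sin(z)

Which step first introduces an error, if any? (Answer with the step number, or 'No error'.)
No error

All steps in this derivation are correct.
The final answer f'(z) = z*(-z/tan(z) + 2)/sin(z) is valid.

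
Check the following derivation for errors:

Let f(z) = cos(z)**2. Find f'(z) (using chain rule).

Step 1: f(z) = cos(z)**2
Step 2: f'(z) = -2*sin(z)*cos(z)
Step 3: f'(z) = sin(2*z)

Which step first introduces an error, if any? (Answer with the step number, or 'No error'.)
Step 3

Step 3 is incorrect due to a sign flip.
The step shows: sin(2*z)
The correct value should be: -sin(2*z)

Explanation: The sign of the whole expression was flipped: the term -sin(2*z) was incorrectly written as sin(2*z)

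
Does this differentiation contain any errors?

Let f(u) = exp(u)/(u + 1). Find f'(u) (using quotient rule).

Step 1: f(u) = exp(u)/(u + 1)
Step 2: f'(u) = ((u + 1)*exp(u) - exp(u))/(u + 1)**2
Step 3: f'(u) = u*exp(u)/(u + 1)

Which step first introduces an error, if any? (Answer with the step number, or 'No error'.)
Step 3

Step 3 is incorrect due to a wrong exponent.
The step shows: u*exp(u)/(u + 1)
The correct value should be: u*exp(u)/(u + 1)**2

Explanation: The exponent -2 on u + 1 was incorrectly written as -1: the term u*exp(u)/(u + 1)**2 was incorrectly written as u*exp(u)/(u + 1)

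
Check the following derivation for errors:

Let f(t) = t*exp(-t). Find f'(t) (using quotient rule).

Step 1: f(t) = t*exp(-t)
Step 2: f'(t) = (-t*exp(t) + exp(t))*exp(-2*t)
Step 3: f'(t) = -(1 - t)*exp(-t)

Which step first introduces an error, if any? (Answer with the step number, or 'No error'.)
Step 3

Step 3 is incorrect due to a sign flip.
The step shows: -(1 - t)*exp(-t)
The correct value should be: (1 - t)*exp(-t)

Explanation: The sign of the whole expression was flipped: the term (1 - t)*exp(-t) was incorrectly written as -(1 - t)*exp(-t)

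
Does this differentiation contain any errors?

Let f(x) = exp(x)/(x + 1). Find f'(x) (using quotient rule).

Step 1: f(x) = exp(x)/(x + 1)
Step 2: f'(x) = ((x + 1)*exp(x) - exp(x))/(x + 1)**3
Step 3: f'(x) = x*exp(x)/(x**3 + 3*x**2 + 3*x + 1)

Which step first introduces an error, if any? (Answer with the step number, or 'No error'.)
Step 2

Step 2 is incorrect due to a wrong exponent.
The step shows: ((x + 1)*exp(x) - exp(x))/(x + 1)**3
The correct value should be: ((x + 1)*exp(x) - exp(x))/(x + 1)**2

Explanation: The exponent -2 on x + 1 was incorrectly written as -3: the term ((x + 1)*exp(x) - exp(x))/(x + 1)**2 was incorrectly written as ((x + 1)*exp(x) - exp(x))/(x + 1)**3
The later steps are derived from this incorrect expression, so the error originates in Step 2.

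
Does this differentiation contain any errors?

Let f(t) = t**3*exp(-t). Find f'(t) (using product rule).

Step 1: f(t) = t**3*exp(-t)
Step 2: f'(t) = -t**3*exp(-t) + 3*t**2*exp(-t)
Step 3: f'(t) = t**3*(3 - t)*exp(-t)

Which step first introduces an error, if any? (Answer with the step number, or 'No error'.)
Step 3

Step 3 is incorrect due to a wrong exponent.
The step shows: t**3*(3 - t)*exp(-t)
The correct value should be: t**2*(3 - t)*exp(-t)

Explanation: The exponent 2 on t was incorrectly written as 3: the term t**2*(3 - t)*exp(-t) was incorrectly written as t**3*(3 - t)*exp(-t)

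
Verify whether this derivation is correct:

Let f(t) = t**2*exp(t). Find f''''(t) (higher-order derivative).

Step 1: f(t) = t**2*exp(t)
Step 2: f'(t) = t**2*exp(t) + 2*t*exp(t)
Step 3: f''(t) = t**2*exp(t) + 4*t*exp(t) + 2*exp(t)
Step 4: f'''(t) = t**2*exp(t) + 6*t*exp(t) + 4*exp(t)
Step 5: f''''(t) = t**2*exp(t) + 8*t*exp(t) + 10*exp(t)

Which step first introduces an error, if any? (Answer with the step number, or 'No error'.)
Step 4

Step 4 is incorrect due to a wrong coefficient.
The step shows: t**2*exp(t) + 6*t*exp(t) + 4*exp(t)
The correct value should be: t**2*exp(t) + 6*t*exp(t) + 6*exp(t)

Explanation: The coefficient 6 was incorrectly written as 4: the term 6*exp(t) was incorrectly written as 4*exp(t)
The later steps are derived from this incorrect expression, so the error originates in Step 4.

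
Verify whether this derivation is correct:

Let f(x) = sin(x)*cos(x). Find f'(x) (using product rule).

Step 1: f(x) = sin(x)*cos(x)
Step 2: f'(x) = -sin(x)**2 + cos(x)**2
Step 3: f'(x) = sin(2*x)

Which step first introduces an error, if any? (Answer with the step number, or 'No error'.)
Step 3

Step 3 is incorrect due to a wrong trig function.
The step shows: sin(2*x)
The correct value should be: cos(2*x)

Explanation: cos(2*x) was incorrectly written as sin(2*x): the term cos(2*x) was incorrectly written as sin(2*x)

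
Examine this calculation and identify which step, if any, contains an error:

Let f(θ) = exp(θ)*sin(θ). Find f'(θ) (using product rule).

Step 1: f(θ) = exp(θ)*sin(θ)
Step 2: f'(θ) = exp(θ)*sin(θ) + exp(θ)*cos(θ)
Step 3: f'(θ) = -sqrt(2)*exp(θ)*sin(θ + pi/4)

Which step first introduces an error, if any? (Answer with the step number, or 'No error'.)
Step 3

Step 3 is incorrect due to a sign flip.
The step shows: -sqrt(2)*exp(θ)*sin(θ + pi/4)
The correct value should be: sqrt(2)*exp(θ)*sin(θ + pi/4)

Explanation: The sign of the whole expression was flipped: the term sqrt(2)*exp(θ)*sin(θ + pi/4) was incorrectly written as -sqrt(2)*exp(θ)*sin(θ + pi/4)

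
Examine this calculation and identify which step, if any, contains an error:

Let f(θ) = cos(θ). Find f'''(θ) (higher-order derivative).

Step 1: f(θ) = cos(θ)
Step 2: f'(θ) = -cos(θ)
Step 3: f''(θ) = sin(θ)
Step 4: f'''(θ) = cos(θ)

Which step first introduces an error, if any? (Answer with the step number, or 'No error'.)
Step 2

Step 2 is incorrect due to a wrong trig function.
The step shows: -cos(θ)
The correct value should be: -sin(θ)

Explanation: sin(θ) was incorrectly written as cos(θ): the term -sin(θ) was incorrectly written as -cos(θ)
The later steps are derived from this incorrect expression, so the error originates in Step 2.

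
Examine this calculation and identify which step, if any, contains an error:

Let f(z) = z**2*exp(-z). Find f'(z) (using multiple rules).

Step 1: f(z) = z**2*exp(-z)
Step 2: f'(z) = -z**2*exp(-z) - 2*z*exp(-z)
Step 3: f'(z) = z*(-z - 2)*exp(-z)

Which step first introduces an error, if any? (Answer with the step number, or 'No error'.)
Step 2

Step 2 is incorrect due to a sign flip.
The step shows: -z**2*exp(-z) - 2*z*exp(-z)
The correct value should be: -z**2*exp(-z) + 2*z*exp(-z)

Explanation: The sign of one term was flipped: the term 2*z*exp(-z) was incorrectly written as -2*z*exp(-z)
The later steps are derived from this incorrect expression, so the error originates in Step 2.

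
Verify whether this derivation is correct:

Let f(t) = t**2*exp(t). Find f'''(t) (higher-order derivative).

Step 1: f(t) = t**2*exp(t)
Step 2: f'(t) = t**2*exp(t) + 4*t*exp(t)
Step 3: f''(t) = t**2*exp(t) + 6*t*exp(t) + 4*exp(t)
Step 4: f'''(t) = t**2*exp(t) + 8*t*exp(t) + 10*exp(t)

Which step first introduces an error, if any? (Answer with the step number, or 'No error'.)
Step 2

Step 2 is incorrect due to a wrong coefficient.
The step shows: t**2*exp(t) + 4*t*exp(t)
The correct value should be: t**2*exp(t) + 2*t*exp(t)

Explanation: The coefficient 2 was incorrectly written as 4: the term 2*t*exp(t) was incorrectly written as 4*t*exp(t)
The later steps are derived from this incorrect expression, so the error originates in Step 2.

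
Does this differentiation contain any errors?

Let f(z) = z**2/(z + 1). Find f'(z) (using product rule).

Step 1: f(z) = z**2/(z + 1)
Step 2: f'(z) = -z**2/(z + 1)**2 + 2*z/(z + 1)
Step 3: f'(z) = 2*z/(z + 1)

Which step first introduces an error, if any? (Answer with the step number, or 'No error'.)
Step 3

Step 3 is incorrect due to a dropped term.
The step shows: 2*z/(z + 1)
The correct value should be: -z**2/(z**2 + 2*z + 1) + 2*z/(z + 1)

Explanation: A term was dropped: the term -z**2/(z**2 + 2*z + 1) was incorrectly omitted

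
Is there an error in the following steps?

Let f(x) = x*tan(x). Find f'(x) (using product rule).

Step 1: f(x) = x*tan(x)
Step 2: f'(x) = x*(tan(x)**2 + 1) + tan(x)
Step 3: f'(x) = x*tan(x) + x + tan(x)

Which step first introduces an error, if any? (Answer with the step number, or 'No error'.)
Step 3

Step 3 is incorrect due to a wrong exponent.
The step shows: x*tan(x) + x + tan(x)
The correct value should be: x*tan(x)**2 + x + tan(x)

Explanation: The exponent 2 on tan(x) was incorrectly written as 1: the term x*tan(x)**2 was incorrectly written as x*tan(x)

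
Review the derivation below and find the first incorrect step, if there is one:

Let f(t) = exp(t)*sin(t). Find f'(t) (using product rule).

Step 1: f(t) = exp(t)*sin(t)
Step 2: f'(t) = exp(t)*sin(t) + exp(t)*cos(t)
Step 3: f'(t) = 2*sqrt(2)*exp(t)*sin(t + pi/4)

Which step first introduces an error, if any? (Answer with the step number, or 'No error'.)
Step 3

Step 3 is incorrect due to a wrong exponent.
The step shows: 2*sqrt(2)*exp(t)*sin(t + pi/4)
The correct value should be: sqrt(2)*exp(t)*sin(t + pi/4)

Explanation: The exponent 1/2 on 2 was incorrectly written as 3/2: the term sqrt(2)*exp(t)*sin(t + pi/4) was incorrectly written as 2*sqrt(2)*exp(t)*sin(t + pi/4)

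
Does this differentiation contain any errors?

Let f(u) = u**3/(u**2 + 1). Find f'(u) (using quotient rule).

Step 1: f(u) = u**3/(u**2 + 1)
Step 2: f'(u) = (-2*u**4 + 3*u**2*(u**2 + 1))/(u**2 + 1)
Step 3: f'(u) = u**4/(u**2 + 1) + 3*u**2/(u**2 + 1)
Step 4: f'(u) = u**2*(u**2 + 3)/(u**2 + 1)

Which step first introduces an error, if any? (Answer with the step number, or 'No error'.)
Step 2

Step 2 is incorrect due to a wrong exponent.
The step shows: (-2*u**4 + 3*u**2*(u**2 + 1))/(u**2 + 1)
The correct value should be: (-2*u**4 + 3*u**2*(u**2 + 1))/(u**2 + 1)**2

Explanation: The exponent -2 on u**2 + 1 was incorrectly written as -1: the term (-2*u**4 + 3*u**2*(u**2 + 1))/(u**2 + 1)**2 was incorrectly written as (-2*u**4 + 3*u**2*(u**2 + 1))/(u**2 + 1)
The later steps are derived from this incorrect expression, so the error originates in Step 2.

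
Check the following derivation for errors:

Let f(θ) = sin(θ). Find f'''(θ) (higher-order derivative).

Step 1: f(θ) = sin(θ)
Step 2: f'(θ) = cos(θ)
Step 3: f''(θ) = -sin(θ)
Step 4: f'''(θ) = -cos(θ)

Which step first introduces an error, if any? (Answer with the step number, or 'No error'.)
No error

All steps in this derivation are correct.
The final answer f'''(θ) = -cos(θ) is valid.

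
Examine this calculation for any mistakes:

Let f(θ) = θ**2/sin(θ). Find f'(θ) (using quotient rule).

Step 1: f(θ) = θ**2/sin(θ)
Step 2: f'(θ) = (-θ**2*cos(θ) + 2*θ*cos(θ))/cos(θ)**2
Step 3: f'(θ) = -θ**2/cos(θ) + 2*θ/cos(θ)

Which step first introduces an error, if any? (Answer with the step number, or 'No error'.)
Step 2

Step 2 is incorrect due to a wrong trig function.
The step shows: (-θ**2*cos(θ) + 2*θ*cos(θ))/cos(θ)**2
The correct value should be: (-θ**2*cos(θ) + 2*θ*sin(θ))/sin(θ)**2

Explanation: sin(θ) was incorrectly written as cos(θ): the term (-θ**2*cos(θ) + 2*θ*sin(θ))/sin(θ)**2 was incorrectly written as (-θ**2*cos(θ) + 2*θ*cos(θ))/cos(θ)**2
The later steps are derived from this incorrect expression, so the error originates in Step 2.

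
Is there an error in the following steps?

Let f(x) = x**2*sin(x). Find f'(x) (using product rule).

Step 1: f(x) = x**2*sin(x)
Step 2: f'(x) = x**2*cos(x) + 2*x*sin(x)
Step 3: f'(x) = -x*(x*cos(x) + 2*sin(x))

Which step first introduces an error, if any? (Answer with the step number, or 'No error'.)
Step 3

Step 3 is incorrect due to a sign flip.
The step shows: -x*(x*cos(x) + 2*sin(x))
The correct value should be: x*(x*cos(x) + 2*sin(x))

Explanation: The sign of the whole expression was flipped: the term x*(x*cos(x) + 2*sin(x)) was incorrectly written as -x*(x*cos(x) + 2*sin(x))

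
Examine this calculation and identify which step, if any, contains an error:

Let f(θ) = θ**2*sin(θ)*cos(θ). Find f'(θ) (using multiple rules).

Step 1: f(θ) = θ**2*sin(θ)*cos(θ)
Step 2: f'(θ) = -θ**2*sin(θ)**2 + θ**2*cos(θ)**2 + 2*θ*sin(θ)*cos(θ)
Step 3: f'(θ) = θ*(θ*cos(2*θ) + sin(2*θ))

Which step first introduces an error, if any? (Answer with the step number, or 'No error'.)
No error

All steps in this derivation are correct.
The final answer f'(θ) = θ*(θ*cos(2*θ) + sin(2*θ)) is valid.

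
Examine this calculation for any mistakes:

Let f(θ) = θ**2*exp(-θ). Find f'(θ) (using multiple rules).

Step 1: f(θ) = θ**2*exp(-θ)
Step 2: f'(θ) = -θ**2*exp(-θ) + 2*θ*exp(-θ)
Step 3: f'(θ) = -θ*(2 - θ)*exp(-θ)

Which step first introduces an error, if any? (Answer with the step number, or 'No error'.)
Step 3

Step 3 is incorrect due to a sign flip.
The step shows: -θ*(2 - θ)*exp(-θ)
The correct value should be: θ*(2 - θ)*exp(-θ)

Explanation: The sign of the whole expression was flipped: the term θ*(2 - θ)*exp(-θ) was incorrectly written as -θ*(2 - θ)*exp(-θ)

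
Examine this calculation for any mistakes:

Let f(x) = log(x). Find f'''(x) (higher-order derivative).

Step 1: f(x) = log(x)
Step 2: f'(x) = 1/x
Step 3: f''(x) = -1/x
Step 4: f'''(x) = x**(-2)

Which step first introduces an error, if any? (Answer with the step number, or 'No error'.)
Step 3

Step 3 is incorrect due to a wrong exponent.
The step shows: -1/x
The correct value should be: -1/x**2

Explanation: The exponent -2 on x was incorrectly written as -1: the term -1/x**2 was incorrectly written as -1/x
The later steps are derived from this incorrect expression, so the error originates in Step 3.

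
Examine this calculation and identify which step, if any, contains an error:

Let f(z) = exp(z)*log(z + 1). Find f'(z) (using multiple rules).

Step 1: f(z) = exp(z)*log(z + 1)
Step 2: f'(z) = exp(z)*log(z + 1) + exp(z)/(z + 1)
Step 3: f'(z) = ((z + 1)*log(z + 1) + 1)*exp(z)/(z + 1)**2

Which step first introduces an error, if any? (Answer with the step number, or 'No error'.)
Step 3

Step 3 is incorrect due to a wrong exponent.
The step shows: ((z + 1)*log(z + 1) + 1)*exp(z)/(z + 1)**2
The correct value should be: ((z + 1)*log(z + 1) + 1)*exp(z)/(z + 1)

Explanation: The exponent -1 on z + 1 was incorrectly written as -2: the term ((z + 1)*log(z + 1) + 1)*exp(z)/(z + 1) was incorrectly written as ((z + 1)*log(z + 1) + 1)*exp(z)/(z + 1)**2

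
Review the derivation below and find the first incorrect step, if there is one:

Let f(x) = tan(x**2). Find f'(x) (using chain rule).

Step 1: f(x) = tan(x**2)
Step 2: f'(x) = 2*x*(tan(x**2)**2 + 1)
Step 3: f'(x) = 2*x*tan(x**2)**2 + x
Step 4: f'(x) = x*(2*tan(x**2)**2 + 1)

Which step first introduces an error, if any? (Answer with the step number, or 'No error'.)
Step 3

Step 3 is incorrect due to a wrong coefficient.
The step shows: 2*x*tan(x**2)**2 + x
The correct value should be: 2*x*tan(x**2)**2 + 2*x

Explanation: The coefficient 2 was incorrectly written as 1: the term 2*x was incorrectly written as x
The later steps are derived from this incorrect expression, so the error originates in Step 3.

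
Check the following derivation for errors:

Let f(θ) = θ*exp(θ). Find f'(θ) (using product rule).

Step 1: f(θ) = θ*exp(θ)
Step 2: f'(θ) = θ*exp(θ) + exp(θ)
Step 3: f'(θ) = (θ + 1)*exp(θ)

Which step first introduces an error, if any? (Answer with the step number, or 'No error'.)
No error

All steps in this derivation are correct.
The final answer f'(θ) = (θ + 1)*exp(θ) is valid.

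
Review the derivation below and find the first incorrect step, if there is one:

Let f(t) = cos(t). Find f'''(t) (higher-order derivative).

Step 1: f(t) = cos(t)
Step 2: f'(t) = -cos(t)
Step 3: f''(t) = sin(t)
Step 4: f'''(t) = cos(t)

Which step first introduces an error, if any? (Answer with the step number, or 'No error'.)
Step 2

Step 2 is incorrect due to a wrong trig function.
The step shows: -cos(t)
The correct value should be: -sin(t)

Explanation: sin(t) was incorrectly written as cos(t): the term -sin(t) was incorrectly written as -cos(t)
The later steps are derived from this incorrect expression, so the error originates in Step 2.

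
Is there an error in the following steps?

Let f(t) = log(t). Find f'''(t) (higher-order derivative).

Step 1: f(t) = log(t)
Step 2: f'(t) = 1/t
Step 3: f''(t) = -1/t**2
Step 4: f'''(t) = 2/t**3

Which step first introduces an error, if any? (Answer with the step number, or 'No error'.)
No error

All steps in this derivation are correct.
The final answer f'''(t) = 2/t**3 is valid.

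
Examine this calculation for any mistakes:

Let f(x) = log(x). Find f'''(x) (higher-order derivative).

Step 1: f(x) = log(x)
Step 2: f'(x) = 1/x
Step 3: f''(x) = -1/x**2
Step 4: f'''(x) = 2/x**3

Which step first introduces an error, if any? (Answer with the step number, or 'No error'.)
No error

All steps in this derivation are correct.
The final answer f'''(x) = 2/x**3 is valid.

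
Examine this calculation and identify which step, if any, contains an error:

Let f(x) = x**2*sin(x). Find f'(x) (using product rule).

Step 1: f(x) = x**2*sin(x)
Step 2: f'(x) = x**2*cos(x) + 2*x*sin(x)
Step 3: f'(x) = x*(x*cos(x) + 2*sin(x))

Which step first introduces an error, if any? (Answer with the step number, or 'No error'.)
No error

All steps in this derivation are correct.
The final answer f'(x) = x*(x*cos(x) + 2*sin(x)) is valid.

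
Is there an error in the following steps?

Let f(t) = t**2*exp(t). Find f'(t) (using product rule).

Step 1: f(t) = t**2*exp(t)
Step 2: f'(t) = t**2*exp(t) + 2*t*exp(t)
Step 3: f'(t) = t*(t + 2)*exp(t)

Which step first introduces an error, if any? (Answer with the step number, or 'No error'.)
No error

All steps in this derivation are correct.
The final answer f'(t) = t*(t + 2)*exp(t) is valid.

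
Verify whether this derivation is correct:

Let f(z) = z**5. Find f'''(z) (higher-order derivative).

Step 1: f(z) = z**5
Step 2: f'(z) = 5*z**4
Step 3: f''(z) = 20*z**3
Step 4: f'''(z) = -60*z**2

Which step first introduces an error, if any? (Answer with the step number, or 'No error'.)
Step 4

Step 4 is incorrect due to a sign flip.
The step shows: -60*z**2
The correct value should be: 60*z**2

Explanation: The sign of the whole expression was flipped: the term 60*z**2 was incorrectly written as -60*z**2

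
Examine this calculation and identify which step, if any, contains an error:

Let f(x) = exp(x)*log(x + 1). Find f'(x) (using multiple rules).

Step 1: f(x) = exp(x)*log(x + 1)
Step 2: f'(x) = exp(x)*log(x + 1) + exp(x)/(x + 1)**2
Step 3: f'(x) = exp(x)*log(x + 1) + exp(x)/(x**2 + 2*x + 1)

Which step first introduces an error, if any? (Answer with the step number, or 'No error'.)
Step 2

Step 2 is incorrect due to a wrong exponent.
The step shows: exp(x)*log(x + 1) + exp(x)/(x + 1)**2
The correct value should be: exp(x)*log(x + 1) + exp(x)/(x + 1)

Explanation: The exponent -1 on x + 1 was incorrectly written as -2: the term exp(x)/(x + 1) was incorrectly written as exp(x)/(x + 1)**2
The later steps are derived from this incorrect expression, so the error originates in Step 2.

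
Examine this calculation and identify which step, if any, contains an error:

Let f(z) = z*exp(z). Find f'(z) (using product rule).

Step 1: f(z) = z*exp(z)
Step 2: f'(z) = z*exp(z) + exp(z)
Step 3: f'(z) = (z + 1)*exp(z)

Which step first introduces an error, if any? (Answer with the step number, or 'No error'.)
No error

All steps in this derivation are correct.
The final answer f'(z) = (z + 1)*exp(z) is valid.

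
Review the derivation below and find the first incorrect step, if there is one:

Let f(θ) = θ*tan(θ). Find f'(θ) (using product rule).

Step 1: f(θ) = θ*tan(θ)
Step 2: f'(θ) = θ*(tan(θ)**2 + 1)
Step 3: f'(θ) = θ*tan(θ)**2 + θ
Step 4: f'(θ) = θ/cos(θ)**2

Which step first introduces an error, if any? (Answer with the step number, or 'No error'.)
Step 2

Step 2 is incorrect due to a dropped term.
The step shows: θ*(tan(θ)**2 + 1)
The correct value should be: θ*(tan(θ)**2 + 1) + tan(θ)

Explanation: A term was dropped: the term tan(θ) was incorrectly omitted
The later steps are derived from this incorrect expression, so the error originates in Step 2.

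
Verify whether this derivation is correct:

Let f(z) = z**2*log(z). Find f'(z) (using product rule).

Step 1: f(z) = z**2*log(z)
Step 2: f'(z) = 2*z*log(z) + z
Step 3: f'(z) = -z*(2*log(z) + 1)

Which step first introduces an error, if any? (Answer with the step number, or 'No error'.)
Step 3

Step 3 is incorrect due to a sign flip.
The step shows: -z*(2*log(z) + 1)
The correct value should be: z*(2*log(z) + 1)

Explanation: The sign of the whole expression was flipped: the term z*(2*log(z) + 1) was incorrectly written as -z*(2*log(z) + 1)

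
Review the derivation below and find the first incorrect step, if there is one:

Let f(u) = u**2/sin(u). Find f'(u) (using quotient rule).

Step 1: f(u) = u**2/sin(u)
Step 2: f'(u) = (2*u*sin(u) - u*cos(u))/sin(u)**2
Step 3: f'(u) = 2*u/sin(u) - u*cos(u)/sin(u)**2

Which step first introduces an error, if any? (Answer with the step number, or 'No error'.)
Step 2

Step 2 is incorrect due to a wrong exponent.
The step shows: (2*u*sin(u) - u*cos(u))/sin(u)**2
The correct value should be: (-u**2*cos(u) + 2*u*sin(u))/sin(u)**2

Explanation: The exponent 2 on u was incorrectly written as 1: the term (-u**2*cos(u) + 2*u*sin(u))/sin(u)**2 was incorrectly written as (2*u*sin(u) - u*cos(u))/sin(u)**2
The later steps are derived from this incorrect expression, so the error originates in Step 2.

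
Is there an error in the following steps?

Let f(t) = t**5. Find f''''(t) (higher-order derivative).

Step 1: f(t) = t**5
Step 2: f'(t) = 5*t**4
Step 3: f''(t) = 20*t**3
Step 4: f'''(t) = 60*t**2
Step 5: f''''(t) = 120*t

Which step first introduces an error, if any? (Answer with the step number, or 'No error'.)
No error

All steps in this derivation are correct.
The final answer f''''(t) = 120*t is valid.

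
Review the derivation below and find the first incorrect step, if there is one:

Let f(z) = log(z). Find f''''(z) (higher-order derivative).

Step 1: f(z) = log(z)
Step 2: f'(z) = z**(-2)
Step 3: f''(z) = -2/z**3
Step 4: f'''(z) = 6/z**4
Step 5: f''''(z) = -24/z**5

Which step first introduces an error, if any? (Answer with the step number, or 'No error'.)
Step 2

Step 2 is incorrect due to a wrong exponent.
The step shows: z**(-2)
The correct value should be: 1/z

Explanation: The exponent -1 on z was incorrectly written as -2: the term 1/z was incorrectly written as z**(-2)
The later steps are derived from this incorrect expression, so the error originates in Step 2.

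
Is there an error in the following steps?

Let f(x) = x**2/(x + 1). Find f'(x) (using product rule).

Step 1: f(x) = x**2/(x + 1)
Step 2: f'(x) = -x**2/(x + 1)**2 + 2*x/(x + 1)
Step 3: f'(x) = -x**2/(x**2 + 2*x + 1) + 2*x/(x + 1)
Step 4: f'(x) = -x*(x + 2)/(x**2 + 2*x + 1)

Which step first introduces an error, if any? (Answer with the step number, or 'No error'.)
Step 4

Step 4 is incorrect due to a sign flip.
The step shows: -x*(x + 2)/(x**2 + 2*x + 1)
The correct value should be: x*(x + 2)/(x**2 + 2*x + 1)

Explanation: The sign of the whole expression was flipped: the term x*(x + 2)/(x**2 + 2*x + 1) was incorrectly written as -x*(x + 2)/(x**2 + 2*x + 1)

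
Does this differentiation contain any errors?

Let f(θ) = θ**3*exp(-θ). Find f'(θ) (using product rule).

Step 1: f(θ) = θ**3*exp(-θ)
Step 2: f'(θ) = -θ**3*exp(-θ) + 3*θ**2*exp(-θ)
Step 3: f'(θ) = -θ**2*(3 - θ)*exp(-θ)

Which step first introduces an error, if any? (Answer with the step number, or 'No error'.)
Step 3

Step 3 is incorrect due to a sign flip.
The step shows: -θ**2*(3 - θ)*exp(-θ)
The correct value should be: θ**2*(3 - θ)*exp(-θ)

Explanation: The sign of the whole expression was flipped: the term θ**2*(3 - θ)*exp(-θ) was incorrectly written as -θ**2*(3 - θ)*exp(-θ)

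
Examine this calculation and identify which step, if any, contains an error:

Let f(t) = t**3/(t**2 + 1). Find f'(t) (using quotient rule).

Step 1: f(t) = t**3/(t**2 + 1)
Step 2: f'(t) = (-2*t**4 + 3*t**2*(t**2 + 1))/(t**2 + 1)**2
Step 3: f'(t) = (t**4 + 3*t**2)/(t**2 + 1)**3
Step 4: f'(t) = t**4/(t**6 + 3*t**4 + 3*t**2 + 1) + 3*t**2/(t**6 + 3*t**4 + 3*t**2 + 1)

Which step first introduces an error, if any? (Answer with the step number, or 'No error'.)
Step 3

Step 3 is incorrect due to a wrong exponent.
The step shows: (t**4 + 3*t**2)/(t**2 + 1)**3
The correct value should be: (t**4 + 3*t**2)/(t**2 + 1)**2

Explanation: The exponent -2 on t**2 + 1 was incorrectly written as -3: the term (t**4 + 3*t**2)/(t**2 + 1)**2 was incorrectly written as (t**4 + 3*t**2)/(t**2 + 1)**3
The later steps are derived from this incorrect expression, so the error originates in Step 3.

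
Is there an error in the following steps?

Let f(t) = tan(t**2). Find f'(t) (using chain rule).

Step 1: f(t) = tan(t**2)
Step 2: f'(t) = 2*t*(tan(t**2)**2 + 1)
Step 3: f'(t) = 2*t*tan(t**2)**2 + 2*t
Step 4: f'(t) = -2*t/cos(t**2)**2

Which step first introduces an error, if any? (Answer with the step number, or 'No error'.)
Step 4

Step 4 is incorrect due to a sign flip.
The step shows: -2*t/cos(t**2)**2
The correct value should be: 2*t/cos(t**2)**2

Explanation: The sign of the whole expression was flipped: the term 2*t/cos(t**2)**2 was incorrectly written as -2*t/cos(t**2)**2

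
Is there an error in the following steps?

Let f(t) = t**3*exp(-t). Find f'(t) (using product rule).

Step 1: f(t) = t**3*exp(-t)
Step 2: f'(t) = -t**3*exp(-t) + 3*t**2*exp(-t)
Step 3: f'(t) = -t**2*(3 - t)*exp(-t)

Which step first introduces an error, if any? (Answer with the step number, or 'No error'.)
Step 3

Step 3 is incorrect due to a sign flip.
The step shows: -t**2*(3 - t)*exp(-t)
The correct value should be: t**2*(3 - t)*exp(-t)

Explanation: The sign of the whole expression was flipped: the term t**2*(3 - t)*exp(-t) was incorrectly written as -t**2*(3 - t)*exp(-t)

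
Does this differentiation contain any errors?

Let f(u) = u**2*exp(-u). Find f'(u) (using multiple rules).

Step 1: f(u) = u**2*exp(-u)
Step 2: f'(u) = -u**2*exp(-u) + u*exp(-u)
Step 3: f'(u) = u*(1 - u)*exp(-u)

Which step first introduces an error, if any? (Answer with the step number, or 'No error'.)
Step 2

Step 2 is incorrect due to a wrong coefficient.
The step shows: -u**2*exp(-u) + u*exp(-u)
The correct value should be: -u**2*exp(-u) + 2*u*exp(-u)

Explanation: The coefficient 2 was incorrectly written as 1: the term 2*u*exp(-u) was incorrectly written as u*exp(-u)
The later steps are derived from this incorrect expression, so the error originates in Step 2.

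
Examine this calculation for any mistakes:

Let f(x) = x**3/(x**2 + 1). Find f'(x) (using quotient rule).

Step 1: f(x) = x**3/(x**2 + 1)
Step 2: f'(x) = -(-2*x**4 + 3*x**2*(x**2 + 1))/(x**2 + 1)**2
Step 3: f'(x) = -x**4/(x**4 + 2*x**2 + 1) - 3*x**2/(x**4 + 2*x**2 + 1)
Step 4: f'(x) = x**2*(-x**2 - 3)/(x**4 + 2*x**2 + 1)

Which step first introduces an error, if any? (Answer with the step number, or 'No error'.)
Step 2

Step 2 is incorrect due to a sign flip.
The step shows: -(-2*x**4 + 3*x**2*(x**2 + 1))/(x**2 + 1)**2
The correct value should be: (-2*x**4 + 3*x**2*(x**2 + 1))/(x**2 + 1)**2

Explanation: The sign of the whole expression was flipped: the term (-2*x**4 + 3*x**2*(x**2 + 1))/(x**2 + 1)**2 was incorrectly written as -(-2*x**4 + 3*x**2*(x**2 + 1))/(x**2 + 1)**2
The later steps are derived from this incorrect expression, so the error originates in Step 2.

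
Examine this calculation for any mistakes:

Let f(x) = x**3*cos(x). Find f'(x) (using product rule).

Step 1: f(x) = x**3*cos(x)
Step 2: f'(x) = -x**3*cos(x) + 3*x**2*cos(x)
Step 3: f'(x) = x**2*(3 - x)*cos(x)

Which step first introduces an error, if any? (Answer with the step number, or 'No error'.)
Step 2

Step 2 is incorrect due to a wrong trig function.
The step shows: -x**3*cos(x) + 3*x**2*cos(x)
The correct value should be: -x**3*sin(x) + 3*x**2*cos(x)

Explanation: sin(x) was incorrectly written as cos(x): the term -x**3*sin(x) was incorrectly written as -x**3*cos(x)
The later steps are derived from this incorrect expression, so the error originates in Step 2.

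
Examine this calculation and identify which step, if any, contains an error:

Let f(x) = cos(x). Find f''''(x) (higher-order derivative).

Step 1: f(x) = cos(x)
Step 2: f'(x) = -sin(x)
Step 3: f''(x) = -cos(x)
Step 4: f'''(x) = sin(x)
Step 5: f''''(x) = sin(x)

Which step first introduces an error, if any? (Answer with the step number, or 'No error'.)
Step 5

Step 5 is incorrect due to a wrong trig function.
The step shows: sin(x)
The correct value should be: cos(x)

Explanation: cos(x) was incorrectly written as sin(x): the term cos(x) was incorrectly written as sin(x)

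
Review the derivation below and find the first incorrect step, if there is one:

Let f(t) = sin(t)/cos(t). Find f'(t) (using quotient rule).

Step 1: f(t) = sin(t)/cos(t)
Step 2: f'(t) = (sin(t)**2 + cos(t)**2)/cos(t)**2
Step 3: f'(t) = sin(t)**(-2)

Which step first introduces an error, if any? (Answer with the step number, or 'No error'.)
Step 3

Step 3 is incorrect due to a wrong trig function.
The step shows: sin(t)**(-2)
The correct value should be: cos(t)**(-2)

Explanation: cos(t) was incorrectly written as sin(t): the term cos(t)**(-2) was incorrectly written as sin(t)**(-2)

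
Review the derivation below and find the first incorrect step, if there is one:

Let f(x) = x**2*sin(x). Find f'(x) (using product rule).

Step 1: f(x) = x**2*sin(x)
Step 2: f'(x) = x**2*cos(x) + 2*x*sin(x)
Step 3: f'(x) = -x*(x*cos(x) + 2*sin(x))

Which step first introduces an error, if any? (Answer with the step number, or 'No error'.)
Step 3

Step 3 is incorrect due to a sign flip.
The step shows: -x*(x*cos(x) + 2*sin(x))
The correct value should be: x*(x*cos(x) + 2*sin(x))

Explanation: The sign of the whole expression was flipped: the term x*(x*cos(x) + 2*sin(x)) was incorrectly written as -x*(x*cos(x) + 2*sin(x))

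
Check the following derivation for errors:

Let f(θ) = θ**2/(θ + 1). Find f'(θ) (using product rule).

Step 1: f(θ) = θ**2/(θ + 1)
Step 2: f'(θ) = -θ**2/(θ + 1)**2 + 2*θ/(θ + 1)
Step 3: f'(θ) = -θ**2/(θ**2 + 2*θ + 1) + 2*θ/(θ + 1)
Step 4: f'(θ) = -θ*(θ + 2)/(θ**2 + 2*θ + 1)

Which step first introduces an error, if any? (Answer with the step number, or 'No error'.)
Step 4

Step 4 is incorrect due to a sign flip.
The step shows: -θ*(θ + 2)/(θ**2 + 2*θ + 1)
The correct value should be: θ*(θ + 2)/(θ**2 + 2*θ + 1)

Explanation: The sign of the whole expression was flipped: the term θ*(θ + 2)/(θ**2 + 2*θ + 1) was incorrectly written as -θ*(θ + 2)/(θ**2 + 2*θ + 1)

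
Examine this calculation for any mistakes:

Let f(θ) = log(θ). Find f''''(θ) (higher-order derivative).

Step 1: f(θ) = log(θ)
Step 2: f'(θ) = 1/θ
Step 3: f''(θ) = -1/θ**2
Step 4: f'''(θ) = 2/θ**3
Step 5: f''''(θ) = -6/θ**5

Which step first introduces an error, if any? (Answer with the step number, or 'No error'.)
Step 5

Step 5 is incorrect due to a wrong exponent.
The step shows: -6/θ**5
The correct value should be: -6/θ**4

Explanation: The exponent -4 on θ was incorrectly written as -5: the term -6/θ**4 was incorrectly written as -6/θ**5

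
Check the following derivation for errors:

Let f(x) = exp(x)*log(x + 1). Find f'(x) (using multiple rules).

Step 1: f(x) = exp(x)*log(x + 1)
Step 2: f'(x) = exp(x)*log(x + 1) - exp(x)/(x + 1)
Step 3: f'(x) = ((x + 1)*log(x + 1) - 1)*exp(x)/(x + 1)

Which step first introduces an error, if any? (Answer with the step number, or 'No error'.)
Step 2

Step 2 is incorrect due to a sign flip.
The step shows: exp(x)*log(x + 1) - exp(x)/(x + 1)
The correct value should be: exp(x)*log(x + 1) + exp(x)/(x + 1)

Explanation: The sign of one term was flipped: the term exp(x)/(x + 1) was incorrectly written as -exp(x)/(x + 1)
The later steps are derived from this incorrect expression, so the error originates in Step 2.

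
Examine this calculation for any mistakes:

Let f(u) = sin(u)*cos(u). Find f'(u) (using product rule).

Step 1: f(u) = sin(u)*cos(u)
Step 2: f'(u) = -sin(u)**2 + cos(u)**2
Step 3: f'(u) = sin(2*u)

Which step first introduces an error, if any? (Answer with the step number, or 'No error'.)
Step 3

Step 3 is incorrect due to a wrong trig function.
The step shows: sin(2*u)
The correct value should be: cos(2*u)

Explanation: cos(2*u) was incorrectly written as sin(2*u): the term cos(2*u) was incorrectly written as sin(2*u)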